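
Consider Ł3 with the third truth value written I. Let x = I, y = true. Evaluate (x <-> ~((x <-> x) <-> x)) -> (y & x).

x <-> x = I <-> I = true
(x <-> x) <-> x = true <-> I = I
~((x <-> x) <-> x) = ~I = I
x <-> ~((x <-> x) <-> x) = I <-> I = true
y & x = true & I = I
(x <-> ~((x <-> x) <-> x)) -> (y & x) = true -> I = I

I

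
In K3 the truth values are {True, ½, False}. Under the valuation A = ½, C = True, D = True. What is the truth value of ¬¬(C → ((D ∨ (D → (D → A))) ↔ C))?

D → A = True → ½ = ½  [¬True ∨ ½]
D → (D → A) = True → ½ = ½
D ∨ (D → (D → A)) = True ∨ ½ = True
(D ∨ (D → (D → A))) ↔ C = True ↔ True = True
C → ((D ∨ (D → (D → A))) ↔ C) = True → True = True
¬(C → ((D ∨ (D → (D → A))) ↔ C)) = ¬True = False
¬¬(C → ((D ∨ (D → (D → A))) ↔ C)) = ¬False = True

True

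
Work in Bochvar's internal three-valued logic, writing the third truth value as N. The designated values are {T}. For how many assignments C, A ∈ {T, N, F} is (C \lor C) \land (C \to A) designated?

1

Designated under: (C=T, A=T).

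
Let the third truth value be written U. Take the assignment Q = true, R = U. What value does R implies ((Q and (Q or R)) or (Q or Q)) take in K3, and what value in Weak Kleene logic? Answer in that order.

In K3: Q or R = true or U = true
Q and (Q or R) = true and true = true
Q or Q = true or true = true
(Q and (Q or R)) or (Q or Q) = true or true = true
R implies ((Q and (Q or R)) or (Q or Q)) = U implies true = true  [not U or true]
In Weak Kleene logic: Q or R = true or U = U
Q and (Q or R) = true and U = U
Q or Q = true or true = true
(Q and (Q or R)) or (Q or Q) = U or true = U
R implies ((Q and (Q or R)) or (Q or Q)) = U implies U = U
They differ because K3 and Weak Kleene logic treat U differently under the binary connectives.

true; U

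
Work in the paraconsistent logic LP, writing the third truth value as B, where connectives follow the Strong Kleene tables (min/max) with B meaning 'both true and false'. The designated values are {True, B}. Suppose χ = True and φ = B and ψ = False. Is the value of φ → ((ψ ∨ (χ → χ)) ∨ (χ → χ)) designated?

Yes

χ → χ = True → True = True
ψ ∨ (χ → χ) = False ∨ True = True
χ → χ = True → True = True
(ψ ∨ (χ → χ)) ∨ (χ → χ) = True ∨ True = True
φ → ((ψ ∨ (χ → χ)) ∨ (χ → χ)) = B → True = True  [¬B ∨ True]
True ∈ {True, B}.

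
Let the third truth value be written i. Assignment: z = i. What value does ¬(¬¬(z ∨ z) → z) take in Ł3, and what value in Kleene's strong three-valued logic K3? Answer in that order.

⊥; i

In Ł3: z ∨ z = i ∨ i = i
¬(z ∨ z) = ¬i = i
¬¬(z ∨ z) = ¬i = i
¬¬(z ∨ z) → z = i → i = ⊤
¬(¬¬(z ∨ z) → z) = ¬⊤ = ⊥
In Kleene's strong three-valued logic K3: z ∨ z = i ∨ i = i
¬(z ∨ z) = ¬i = i
¬¬(z ∨ z) = ¬i = i
¬¬(z ∨ z) → z = i → i = i  [¬i ∨ i]
¬(¬¬(z ∨ z) → z) = ¬i = i
They differ because Ł3 and Kleene's strong three-valued logic K3 treat i differently under implication.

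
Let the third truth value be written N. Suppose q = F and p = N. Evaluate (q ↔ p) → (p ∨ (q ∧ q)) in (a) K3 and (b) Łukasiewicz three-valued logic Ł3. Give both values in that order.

N; T

In K3: q ↔ p = F ↔ N = N
q ∧ q = F ∧ F = F
p ∨ (q ∧ q) = N ∨ F = N
(q ↔ p) → (p ∨ (q ∧ q)) = N → N = N
In Łukasiewicz three-valued logic Ł3: q ↔ p = F ↔ N = N  [1 − |0−½|]
q ∧ q = F ∧ F = F
p ∨ (q ∧ q) = N ∨ F = N
(q ↔ p) → (p ∨ (q ∧ q)) = N → N = T
They differ because K3 and Łukasiewicz three-valued logic Ł3 treat N differently under implication.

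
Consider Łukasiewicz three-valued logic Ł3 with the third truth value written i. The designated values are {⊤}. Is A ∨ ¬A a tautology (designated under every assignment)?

No

Countermodel: A=i gives i, which is not designated.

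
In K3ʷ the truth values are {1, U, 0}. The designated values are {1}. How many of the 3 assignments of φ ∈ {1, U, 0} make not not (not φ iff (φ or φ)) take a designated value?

φ=1: 0 ·
φ=U: U ·
φ=0: 0 ·

0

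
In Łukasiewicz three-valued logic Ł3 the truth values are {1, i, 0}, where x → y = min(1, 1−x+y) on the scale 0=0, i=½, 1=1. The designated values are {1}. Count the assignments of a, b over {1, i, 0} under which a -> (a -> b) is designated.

7

Of the 9 assignments, 7 give a value in {1}.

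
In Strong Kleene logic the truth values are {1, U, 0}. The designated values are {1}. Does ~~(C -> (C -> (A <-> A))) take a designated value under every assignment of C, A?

No

Countermodel: C=1, A=U gives U, which is not designated.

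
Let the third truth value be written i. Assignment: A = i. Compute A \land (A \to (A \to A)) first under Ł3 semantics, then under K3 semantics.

In Ł3: A \to A = i \to i = 1  [min(1, 1−½+½)]
A \to (A \to A) = i \to 1 = 1
A \land (A \to (A \to A)) = i \land 1 = i
In K3: A \to A = i \to i = i  [\lnot i \lor i]
A \to (A \to A) = i \to i = i
A \land (A \to (A \to A)) = i \land i = i

i; i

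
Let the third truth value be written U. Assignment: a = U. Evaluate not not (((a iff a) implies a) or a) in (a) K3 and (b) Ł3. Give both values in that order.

U; U

In K3: a iff a = U iff U = U
(a iff a) implies a = U implies U = U
((a iff a) implies a) or a = U or U = U
not (((a iff a) implies a) or a) = not U = U
not not (((a iff a) implies a) or a) = not U = U
In Ł3: a iff a = U iff U = ⊤  [1 − |½−½|]
(a iff a) implies a = ⊤ implies U = U
((a iff a) implies a) or a = U or U = U
not (((a iff a) implies a) or a) = not U = U
not not (((a iff a) implies a) or a) = not U = U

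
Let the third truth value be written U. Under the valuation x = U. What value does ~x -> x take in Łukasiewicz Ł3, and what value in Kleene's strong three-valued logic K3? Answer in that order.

In Łukasiewicz Ł3: ~x = ~U = U
~x -> x = U -> U = T
In Kleene's strong three-valued logic K3: ~x = ~U = U
~x -> x = U -> U = U  [~U | U]
They differ because Łukasiewicz Ł3 and Kleene's strong three-valued logic K3 treat U differently under implication.

T; U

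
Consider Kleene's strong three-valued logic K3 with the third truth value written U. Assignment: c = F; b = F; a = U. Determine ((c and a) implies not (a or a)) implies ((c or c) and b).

F

c and a = F and U = F
a or a = U or U = U
not (a or a) = not U = U
(c and a) implies not (a or a) = F implies U = T  [not F or U]
c or c = F or F = F
(c or c) and b = F and F = F
((c and a) implies not (a or a)) implies ((c or c) and b) = T implies F = F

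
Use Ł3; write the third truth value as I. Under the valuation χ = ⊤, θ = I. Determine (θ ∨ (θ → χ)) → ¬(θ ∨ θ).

I

θ → χ = I → ⊤ = ⊤
θ ∨ (θ → χ) = I ∨ ⊤ = ⊤
θ ∨ θ = I ∨ I = I
¬(θ ∨ θ) = ¬I = I
(θ ∨ (θ → χ)) → ¬(θ ∨ θ) = ⊤ → I = I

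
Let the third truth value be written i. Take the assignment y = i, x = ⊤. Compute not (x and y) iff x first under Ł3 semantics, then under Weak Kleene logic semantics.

i; i

In Ł3: x and y = ⊤ and i = i
not (x and y) = not i = i
not (x and y) iff x = i iff ⊤ = i  [1 − |½−1|]
In Weak Kleene logic: x and y = ⊤ and i = i
not (x and y) = not i = i
not (x and y) iff x = i iff ⊤ = i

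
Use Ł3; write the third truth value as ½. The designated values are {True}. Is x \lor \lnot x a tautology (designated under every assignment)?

Countermodel: x=½ gives ½, which is not designated.

No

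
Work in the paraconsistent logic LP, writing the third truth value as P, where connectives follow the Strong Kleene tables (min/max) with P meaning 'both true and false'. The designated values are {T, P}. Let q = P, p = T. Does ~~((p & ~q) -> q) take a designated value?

Yes

~q = ~P = P
p & ~q = T & P = P
(p & ~q) -> q = P -> P = P
~((p & ~q) -> q) = ~P = P
~~((p & ~q) -> q) = ~P = P
P ∈ {T, P}.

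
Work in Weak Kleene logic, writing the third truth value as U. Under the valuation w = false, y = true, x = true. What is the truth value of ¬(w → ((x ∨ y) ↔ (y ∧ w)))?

x ∨ y = true ∨ true = true
y ∧ w = true ∧ false = false
(x ∨ y) ↔ (y ∧ w) = true ↔ false = false
w → ((x ∨ y) ↔ (y ∧ w)) = false → false = true
¬(w → ((x ∨ y) ↔ (y ∧ w))) = ¬true = false

false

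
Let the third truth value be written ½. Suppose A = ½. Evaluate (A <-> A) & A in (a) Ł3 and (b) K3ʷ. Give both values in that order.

In Ł3: A <-> A = ½ <-> ½ = T  [1 − |½−½|]
(A <-> A) & A = T & ½ = ½
In K3ʷ: A <-> A = ½ <-> ½ = ½
(A <-> A) & A = ½ & ½ = ½

½; ½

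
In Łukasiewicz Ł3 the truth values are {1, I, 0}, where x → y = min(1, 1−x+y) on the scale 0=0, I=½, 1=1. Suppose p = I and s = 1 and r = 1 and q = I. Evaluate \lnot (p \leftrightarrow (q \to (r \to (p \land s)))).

p \land s = I \land 1 = I
r \to (p \land s) = 1 \to I = I  [min(1, 1−1+½)]
q \to (r \to (p \land s)) = I \to I = 1
p \leftrightarrow (q \to (r \to (p \land s))) = I \leftrightarrow 1 = I
\lnot (p \leftrightarrow (q \to (r \to (p \land s)))) = \lnot I = I

I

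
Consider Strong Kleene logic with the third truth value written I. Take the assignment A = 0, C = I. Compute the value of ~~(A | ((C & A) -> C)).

C & A = I & 0 = 0
(C & A) -> C = 0 -> I = 1  [~0 | I]
A | ((C & A) -> C) = 0 | 1 = 1
~(A | ((C & A) -> C)) = ~1 = 0
~~(A | ((C & A) -> C)) = ~0 = 1

1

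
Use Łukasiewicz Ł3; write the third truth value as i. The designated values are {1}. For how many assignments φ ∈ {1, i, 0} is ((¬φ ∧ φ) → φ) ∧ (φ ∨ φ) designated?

1

φ=1: 1 ✓
φ=i: i ·
φ=0: 0 ·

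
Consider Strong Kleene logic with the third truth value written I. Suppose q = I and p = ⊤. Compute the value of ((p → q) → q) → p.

⊤

p → q = ⊤ → I = I  [¬⊤ ∨ I]
(p → q) → q = I → I = I
((p → q) → q) → p = I → ⊤ = ⊤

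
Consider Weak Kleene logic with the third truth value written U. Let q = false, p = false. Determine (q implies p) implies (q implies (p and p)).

true

q implies p = false implies false = true
p and p = false and false = false
q implies (p and p) = false implies false = true
(q implies p) implies (q implies (p and p)) = true implies true = true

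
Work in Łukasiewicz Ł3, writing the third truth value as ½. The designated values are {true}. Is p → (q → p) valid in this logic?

Every assignment of p, q over {true, ½, false} gives a value in {true}.
In particular, with p=½, q=½: p → (q → p) = true.

Yes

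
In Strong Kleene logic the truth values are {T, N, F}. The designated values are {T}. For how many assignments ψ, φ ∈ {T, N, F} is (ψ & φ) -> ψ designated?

Of the 9 assignments, 7 give a value in {T}.

7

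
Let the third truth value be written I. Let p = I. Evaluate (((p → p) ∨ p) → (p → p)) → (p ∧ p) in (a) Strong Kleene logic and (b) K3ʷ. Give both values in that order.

I; I

In Strong Kleene logic: p → p = I → I = I  [¬I ∨ I]
(p → p) ∨ p = I ∨ I = I
p → p = I → I = I
((p → p) ∨ p) → (p → p) = I → I = I
p ∧ p = I ∧ I = I
(((p → p) ∨ p) → (p → p)) → (p ∧ p) = I → I = I
In K3ʷ: p → p = I → I = I  [any arg is the third value ⇒ result is the third value]
(p → p) ∨ p = I ∨ I = I
p → p = I → I = I
((p → p) ∨ p) → (p → p) = I → I = I
p ∧ p = I ∧ I = I
(((p → p) ∨ p) → (p → p)) → (p ∧ p) = I → I = I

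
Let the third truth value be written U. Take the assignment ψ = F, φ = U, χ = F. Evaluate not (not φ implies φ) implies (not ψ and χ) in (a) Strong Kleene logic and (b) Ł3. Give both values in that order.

U; T

In Strong Kleene logic: not φ = not U = U
not φ implies φ = U implies U = U  [not U or U]
not (not φ implies φ) = not U = U
not ψ = not F = T
not ψ and χ = T and F = F
not (not φ implies φ) implies (not ψ and χ) = U implies F = U
In Ł3: not φ = not U = U
not φ implies φ = U implies U = T
not (not φ implies φ) = not T = F
not ψ = not F = T
not ψ and χ = T and F = F
not (not φ implies φ) implies (not ψ and χ) = F implies F = T
They differ because Strong Kleene logic and Ł3 treat U differently under implication.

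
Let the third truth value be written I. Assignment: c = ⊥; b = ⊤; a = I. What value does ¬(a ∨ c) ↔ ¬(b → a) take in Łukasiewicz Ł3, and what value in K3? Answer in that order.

⊤; I

In Łukasiewicz Ł3: a ∨ c = I ∨ ⊥ = I
¬(a ∨ c) = ¬I = I
b → a = ⊤ → I = I  [min(1, 1−1+½)]
¬(b → a) = ¬I = I
¬(a ∨ c) ↔ ¬(b → a) = I ↔ I = ⊤
In K3: a ∨ c = I ∨ ⊥ = I
¬(a ∨ c) = ¬I = I
b → a = ⊤ → I = I  [¬⊤ ∨ I]
¬(b → a) = ¬I = I
¬(a ∨ c) ↔ ¬(b → a) = I ↔ I = I
They differ because Łukasiewicz Ł3 and K3 treat I differently under implication.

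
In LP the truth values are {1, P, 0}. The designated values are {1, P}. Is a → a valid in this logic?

Yes

Every assignment of a over {1, P, 0} gives a value in {1, P}.
In particular, with a=P: a → a = P.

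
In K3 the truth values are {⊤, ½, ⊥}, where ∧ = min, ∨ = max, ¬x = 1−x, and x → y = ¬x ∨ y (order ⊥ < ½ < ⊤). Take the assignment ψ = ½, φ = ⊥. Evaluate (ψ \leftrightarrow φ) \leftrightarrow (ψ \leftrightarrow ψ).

½

ψ \leftrightarrow φ = ½ \leftrightarrow ⊥ = ½
ψ \leftrightarrow ψ = ½ \leftrightarrow ½ = ½
(ψ \leftrightarrow φ) \leftrightarrow (ψ \leftrightarrow ψ) = ½ \leftrightarrow ½ = ½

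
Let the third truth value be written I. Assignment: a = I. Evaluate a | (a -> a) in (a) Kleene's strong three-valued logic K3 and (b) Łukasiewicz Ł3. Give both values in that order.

In Kleene's strong three-valued logic K3: a -> a = I -> I = I  [~I | I]
a | (a -> a) = I | I = I
In Łukasiewicz Ł3: a -> a = I -> I = true  [min(1, 1−½+½)]
a | (a -> a) = I | true = true
They differ because Kleene's strong three-valued logic K3 and Łukasiewicz Ł3 treat I differently under implication.

I; true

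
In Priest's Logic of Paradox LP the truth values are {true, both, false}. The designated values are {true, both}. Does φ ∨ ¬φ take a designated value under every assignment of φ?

Every assignment of φ over {true, both, false} gives a value in {true, both}.
In particular, with φ=both: φ ∨ ¬φ = both.

Yes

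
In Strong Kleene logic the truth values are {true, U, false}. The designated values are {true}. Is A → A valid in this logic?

Countermodel: A=U gives U, which is not designated.

No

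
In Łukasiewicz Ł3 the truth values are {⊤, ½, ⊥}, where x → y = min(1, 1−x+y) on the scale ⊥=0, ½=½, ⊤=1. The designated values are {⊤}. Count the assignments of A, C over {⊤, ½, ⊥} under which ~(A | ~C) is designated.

1

Designated under: (A=⊥, C=⊤).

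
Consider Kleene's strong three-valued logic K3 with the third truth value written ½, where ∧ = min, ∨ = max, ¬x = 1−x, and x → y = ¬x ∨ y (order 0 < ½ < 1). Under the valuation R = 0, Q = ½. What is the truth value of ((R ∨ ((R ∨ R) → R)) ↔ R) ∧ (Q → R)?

0

R ∨ R = 0 ∨ 0 = 0
(R ∨ R) → R = 0 → 0 = 1
R ∨ ((R ∨ R) → R) = 0 ∨ 1 = 1
(R ∨ ((R ∨ R) → R)) ↔ R = 1 ↔ 0 = 0
Q → R = ½ → 0 = ½  [¬½ ∨ 0]
((R ∨ ((R ∨ R) → R)) ↔ R) ∧ (Q → R) = 0 ∧ ½ = 0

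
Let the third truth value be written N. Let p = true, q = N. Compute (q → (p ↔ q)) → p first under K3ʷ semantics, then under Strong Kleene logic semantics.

In K3ʷ: p ↔ q = true ↔ N = N
q → (p ↔ q) = N → N = N  [any arg is the third value ⇒ result is the third value]
(q → (p ↔ q)) → p = N → true = N
In Strong Kleene logic: p ↔ q = true ↔ N = N
q → (p ↔ q) = N → N = N  [¬N ∨ N]
(q → (p ↔ q)) → p = N → true = true
They differ because K3ʷ and Strong Kleene logic treat N differently under the binary connectives.

N; true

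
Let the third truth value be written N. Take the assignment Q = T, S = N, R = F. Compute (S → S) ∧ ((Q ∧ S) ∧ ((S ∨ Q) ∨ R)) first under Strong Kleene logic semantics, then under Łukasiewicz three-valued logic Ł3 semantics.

In Strong Kleene logic: S → S = N → N = N  [¬N ∨ N]
Q ∧ S = T ∧ N = N
S ∨ Q = N ∨ T = T
(S ∨ Q) ∨ R = T ∨ F = T
(Q ∧ S) ∧ ((S ∨ Q) ∨ R) = N ∧ T = N
(S → S) ∧ ((Q ∧ S) ∧ ((S ∨ Q) ∨ R)) = N ∧ N = N
In Łukasiewicz three-valued logic Ł3: S → S = N → N = T  [min(1, 1−½+½)]
Q ∧ S = T ∧ N = N
S ∨ Q = N ∨ T = T
(S ∨ Q) ∨ R = T ∨ F = T
(Q ∧ S) ∧ ((S ∨ Q) ∨ R) = N ∧ T = N
(S → S) ∧ ((Q ∧ S) ∧ ((S ∨ Q) ∨ R)) = T ∧ N = N

N; N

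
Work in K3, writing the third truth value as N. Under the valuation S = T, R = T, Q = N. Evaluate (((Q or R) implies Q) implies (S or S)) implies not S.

Q or R = N or T = T
(Q or R) implies Q = T implies N = N
S or S = T or T = T
((Q or R) implies Q) implies (S or S) = N implies T = T
not S = not T = F
(((Q or R) implies Q) implies (S or S)) implies not S = T implies F = F

F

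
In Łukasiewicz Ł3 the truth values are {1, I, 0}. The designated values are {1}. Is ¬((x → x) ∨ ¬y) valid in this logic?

Countermodel: x=1, y=1 gives 0, which is not designated.

No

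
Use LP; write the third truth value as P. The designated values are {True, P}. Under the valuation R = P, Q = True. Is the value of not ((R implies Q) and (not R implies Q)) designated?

No

R implies Q = P implies True = True  [not P or True]
not R = not P = P
not R implies Q = P implies True = True
(R implies Q) and (not R implies Q) = True and True = True
not ((R implies Q) and (not R implies Q)) = not True = False
False ∉ {True, P}.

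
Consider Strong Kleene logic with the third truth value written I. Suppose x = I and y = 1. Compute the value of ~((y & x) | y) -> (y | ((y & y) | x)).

y & x = 1 & I = I
(y & x) | y = I | 1 = 1
~((y & x) | y) = ~1 = 0
y & y = 1 & 1 = 1
(y & y) | x = 1 | I = 1
y | ((y & y) | x) = 1 | 1 = 1
~((y & x) | y) -> (y | ((y & y) | x)) = 0 -> 1 = 1

1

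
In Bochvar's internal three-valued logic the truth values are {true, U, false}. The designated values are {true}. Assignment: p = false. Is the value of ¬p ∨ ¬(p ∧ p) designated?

¬p = ¬false = true
p ∧ p = false ∧ false = false
¬(p ∧ p) = ¬false = true
¬p ∨ ¬(p ∧ p) = true ∨ true = true
true ∈ {true}.

Yes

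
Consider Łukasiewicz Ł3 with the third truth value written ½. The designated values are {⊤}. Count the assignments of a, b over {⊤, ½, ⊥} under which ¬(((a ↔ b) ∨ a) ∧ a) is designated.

3

Designated under: (a=⊥, b=⊤); (a=⊥, b=½); (a=⊥, b=⊥).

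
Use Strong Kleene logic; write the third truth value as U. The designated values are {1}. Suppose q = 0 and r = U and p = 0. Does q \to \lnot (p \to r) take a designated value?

Yes

p \to r = 0 \to U = 1  [\lnot 0 \lor U]
\lnot (p \to r) = \lnot 1 = 0
q \to \lnot (p \to r) = 0 \to 0 = 1
1 ∈ {1}.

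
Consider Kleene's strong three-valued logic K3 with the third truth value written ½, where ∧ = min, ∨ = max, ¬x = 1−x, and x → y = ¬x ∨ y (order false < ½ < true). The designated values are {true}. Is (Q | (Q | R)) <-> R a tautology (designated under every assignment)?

No

Countermodel: Q=true, R=½ gives ½, which is not designated.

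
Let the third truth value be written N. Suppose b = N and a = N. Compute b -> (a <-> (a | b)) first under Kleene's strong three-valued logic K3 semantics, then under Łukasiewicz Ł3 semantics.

N; ⊤

In Kleene's strong three-valued logic K3: a | b = N | N = N
a <-> (a | b) = N <-> N = N
b -> (a <-> (a | b)) = N -> N = N
In Łukasiewicz Ł3: a | b = N | N = N
a <-> (a | b) = N <-> N = ⊤  [1 − |½−½|]
b -> (a <-> (a | b)) = N -> ⊤ = ⊤
They differ because Kleene's strong three-valued logic K3 and Łukasiewicz Ł3 treat N differently under implication.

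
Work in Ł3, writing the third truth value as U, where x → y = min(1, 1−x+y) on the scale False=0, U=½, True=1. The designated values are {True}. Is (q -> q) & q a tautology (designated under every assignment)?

No

Countermodel: q=U gives U, which is not designated.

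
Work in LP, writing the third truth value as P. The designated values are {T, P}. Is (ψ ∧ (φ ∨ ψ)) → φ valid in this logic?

No

Countermodel: ψ=T, φ=F gives F, which is not designated.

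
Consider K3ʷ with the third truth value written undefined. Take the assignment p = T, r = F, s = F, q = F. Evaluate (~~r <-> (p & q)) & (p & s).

~r = ~F = T
~~r = ~T = F
p & q = T & F = F
~~r <-> (p & q) = F <-> F = T
p & s = T & F = F
(~~r <-> (p & q)) & (p & s) = T & F = F

F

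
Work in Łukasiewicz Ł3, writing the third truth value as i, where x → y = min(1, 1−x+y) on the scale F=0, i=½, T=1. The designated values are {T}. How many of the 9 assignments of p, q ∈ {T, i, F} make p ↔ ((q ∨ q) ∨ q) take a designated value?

3

Designated under: (p=T, q=T); (p=i, q=i); (p=F, q=F).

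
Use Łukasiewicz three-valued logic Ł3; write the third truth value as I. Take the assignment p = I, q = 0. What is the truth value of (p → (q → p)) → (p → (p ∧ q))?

q → p = 0 → I = 1  [min(1, 1−0+½)]
p → (q → p) = I → 1 = 1
p ∧ q = I ∧ 0 = 0
p → (p ∧ q) = I → 0 = I
(p → (q → p)) → (p → (p ∧ q)) = 1 → I = I

I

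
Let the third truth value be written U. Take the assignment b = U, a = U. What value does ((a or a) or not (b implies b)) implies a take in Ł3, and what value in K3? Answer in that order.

True; U

In Ł3: a or a = U or U = U
b implies b = U implies U = True
not (b implies b) = not True = False
(a or a) or not (b implies b) = U or False = U
((a or a) or not (b implies b)) implies a = U implies U = True
In K3: a or a = U or U = U
b implies b = U implies U = U  [not U or U]
not (b implies b) = not U = U
(a or a) or not (b implies b) = U or U = U
((a or a) or not (b implies b)) implies a = U implies U = U
They differ because Ł3 and K3 treat U differently under implication.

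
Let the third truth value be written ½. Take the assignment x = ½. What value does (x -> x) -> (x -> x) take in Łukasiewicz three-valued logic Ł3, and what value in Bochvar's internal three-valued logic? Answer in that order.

True; ½

In Łukasiewicz three-valued logic Ł3: x -> x = ½ -> ½ = True  [min(1, 1−½+½)]
x -> x = ½ -> ½ = True
(x -> x) -> (x -> x) = True -> True = True
In Bochvar's internal three-valued logic: x -> x = ½ -> ½ = ½  [any arg is the third value ⇒ result is the third value]
x -> x = ½ -> ½ = ½
(x -> x) -> (x -> x) = ½ -> ½ = ½
They differ because Łukasiewicz three-valued logic Ł3 and Bochvar's internal three-valued logic treat ½ differently under the binary connectives.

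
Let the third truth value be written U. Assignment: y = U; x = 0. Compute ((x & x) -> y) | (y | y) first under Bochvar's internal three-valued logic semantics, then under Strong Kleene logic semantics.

U; 1

In Bochvar's internal three-valued logic: x & x = 0 & 0 = 0
(x & x) -> y = 0 -> U = U  [any arg is the third value ⇒ result is the third value]
y | y = U | U = U
((x & x) -> y) | (y | y) = U | U = U
In Strong Kleene logic: x & x = 0 & 0 = 0
(x & x) -> y = 0 -> U = 1
y | y = U | U = U
((x & x) -> y) | (y | y) = 1 | U = 1
They differ because Bochvar's internal three-valued logic and Strong Kleene logic treat U differently under the binary connectives.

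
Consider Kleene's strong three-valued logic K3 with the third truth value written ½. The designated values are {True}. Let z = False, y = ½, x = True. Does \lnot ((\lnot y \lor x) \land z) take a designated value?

Yes

\lnot y = \lnot ½ = ½
\lnot y \lor x = ½ \lor True = True
(\lnot y \lor x) \land z = True \land False = False
\lnot ((\lnot y \lor x) \land z) = \lnot False = True
True ∈ {True}.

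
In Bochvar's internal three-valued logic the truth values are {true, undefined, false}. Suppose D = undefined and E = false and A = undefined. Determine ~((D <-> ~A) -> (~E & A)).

~A = ~undefined = undefined
D <-> ~A = undefined <-> undefined = undefined
~E = ~false = true
~E & A = true & undefined = undefined
(D <-> ~A) -> (~E & A) = undefined -> undefined = undefined
~((D <-> ~A) -> (~E & A)) = ~undefined = undefined

undefined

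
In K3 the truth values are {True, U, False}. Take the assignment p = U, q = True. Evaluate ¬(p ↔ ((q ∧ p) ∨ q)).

q ∧ p = True ∧ U = U
(q ∧ p) ∨ q = U ∨ True = True
p ↔ ((q ∧ p) ∨ q) = U ↔ True = U
¬(p ↔ ((q ∧ p) ∨ q)) = ¬U = U

U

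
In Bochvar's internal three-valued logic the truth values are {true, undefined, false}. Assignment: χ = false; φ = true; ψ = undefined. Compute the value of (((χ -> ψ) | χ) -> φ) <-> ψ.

undefined

χ -> ψ = false -> undefined = undefined
(χ -> ψ) | χ = undefined | false = undefined
((χ -> ψ) | χ) -> φ = undefined -> true = undefined
(((χ -> ψ) | χ) -> φ) <-> ψ = undefined <-> undefined = undefined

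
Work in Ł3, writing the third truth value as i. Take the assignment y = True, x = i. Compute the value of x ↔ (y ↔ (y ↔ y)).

i

y ↔ y = True ↔ True = True
y ↔ (y ↔ y) = True ↔ True = True
x ↔ (y ↔ (y ↔ y)) = i ↔ True = i  [1 − |½−1|]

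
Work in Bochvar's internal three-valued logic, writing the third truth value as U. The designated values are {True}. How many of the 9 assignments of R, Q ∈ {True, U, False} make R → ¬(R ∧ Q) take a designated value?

3

Designated under: (R=True, Q=False); (R=False, Q=True); (R=False, Q=False).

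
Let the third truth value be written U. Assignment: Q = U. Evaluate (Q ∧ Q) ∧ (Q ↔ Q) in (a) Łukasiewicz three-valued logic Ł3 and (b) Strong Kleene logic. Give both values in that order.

In Łukasiewicz three-valued logic Ł3: Q ∧ Q = U ∧ U = U
Q ↔ Q = U ↔ U = true  [1 − |½−½|]
(Q ∧ Q) ∧ (Q ↔ Q) = U ∧ true = U
In Strong Kleene logic: Q ∧ Q = U ∧ U = U
Q ↔ Q = U ↔ U = U
(Q ∧ Q) ∧ (Q ↔ Q) = U ∧ U = U

U; U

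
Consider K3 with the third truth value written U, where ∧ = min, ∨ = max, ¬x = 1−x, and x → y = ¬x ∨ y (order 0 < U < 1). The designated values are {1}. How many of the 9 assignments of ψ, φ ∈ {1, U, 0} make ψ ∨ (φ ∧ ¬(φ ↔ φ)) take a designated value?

3

Designated under: (ψ=1, φ=1); (ψ=1, φ=U); (ψ=1, φ=0).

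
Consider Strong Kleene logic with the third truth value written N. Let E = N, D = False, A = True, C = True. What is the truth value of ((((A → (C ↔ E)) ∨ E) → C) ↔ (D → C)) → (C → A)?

C ↔ E = True ↔ N = N
A → (C ↔ E) = True → N = N  [¬True ∨ N]
(A → (C ↔ E)) ∨ E = N ∨ N = N
((A → (C ↔ E)) ∨ E) → C = N → True = True
D → C = False → True = True
(((A → (C ↔ E)) ∨ E) → C) ↔ (D → C) = True ↔ True = True
C → A = True → True = True
((((A → (C ↔ E)) ∨ E) → C) ↔ (D → C)) → (C → A) = True → True = True

True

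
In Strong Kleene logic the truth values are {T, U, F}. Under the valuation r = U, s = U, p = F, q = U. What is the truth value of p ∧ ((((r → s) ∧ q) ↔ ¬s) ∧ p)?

F

r → s = U → U = U
(r → s) ∧ q = U ∧ U = U
¬s = ¬U = U
((r → s) ∧ q) ↔ ¬s = U ↔ U = U
(((r → s) ∧ q) ↔ ¬s) ∧ p = U ∧ F = F
p ∧ ((((r → s) ∧ q) ↔ ¬s) ∧ p) = F ∧ F = F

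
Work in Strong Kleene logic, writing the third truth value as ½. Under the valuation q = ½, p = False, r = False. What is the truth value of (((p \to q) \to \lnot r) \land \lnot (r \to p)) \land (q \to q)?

p \to q = False \to ½ = True
\lnot r = \lnot False = True
(p \to q) \to \lnot r = True \to True = True
r \to p = False \to False = True
\lnot (r \to p) = \lnot True = False
((p \to q) \to \lnot r) \land \lnot (r \to p) = True \land False = False
q \to q = ½ \to ½ = ½
(((p \to q) \to \lnot r) \land \lnot (r \to p)) \land (q \to q) = False \land ½ = False

False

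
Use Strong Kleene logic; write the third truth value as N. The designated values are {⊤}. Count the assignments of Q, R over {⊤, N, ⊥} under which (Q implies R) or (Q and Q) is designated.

7

Of the 9 assignments, 7 give a value in {⊤}.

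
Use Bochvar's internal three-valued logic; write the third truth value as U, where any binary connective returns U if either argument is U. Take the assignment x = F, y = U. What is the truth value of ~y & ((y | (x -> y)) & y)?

U

~y = ~U = U
x -> y = F -> U = U  [any arg is the third value ⇒ result is the third value]
y | (x -> y) = U | U = U
(y | (x -> y)) & y = U & U = U
~y & ((y | (x -> y)) & y) = U & U = U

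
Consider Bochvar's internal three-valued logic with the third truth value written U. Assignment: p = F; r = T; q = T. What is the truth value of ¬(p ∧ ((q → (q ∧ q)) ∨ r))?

T

q ∧ q = T ∧ T = T
q → (q ∧ q) = T → T = T
(q → (q ∧ q)) ∨ r = T ∨ T = T
p ∧ ((q → (q ∧ q)) ∨ r) = F ∧ T = F
¬(p ∧ ((q → (q ∧ q)) ∨ r)) = ¬F = T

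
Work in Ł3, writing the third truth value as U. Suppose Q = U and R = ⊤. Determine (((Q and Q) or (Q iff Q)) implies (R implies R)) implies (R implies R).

Q and Q = U and U = U
Q iff Q = U iff U = ⊤  [1 − |½−½|]
(Q and Q) or (Q iff Q) = U or ⊤ = ⊤
R implies R = ⊤ implies ⊤ = ⊤
((Q and Q) or (Q iff Q)) implies (R implies R) = ⊤ implies ⊤ = ⊤
R implies R = ⊤ implies ⊤ = ⊤
(((Q and Q) or (Q iff Q)) implies (R implies R)) implies (R implies R) = ⊤ implies ⊤ = ⊤

⊤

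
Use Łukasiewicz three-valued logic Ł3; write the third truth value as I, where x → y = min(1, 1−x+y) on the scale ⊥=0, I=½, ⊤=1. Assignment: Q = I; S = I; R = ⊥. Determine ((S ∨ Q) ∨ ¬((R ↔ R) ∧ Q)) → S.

⊤

S ∨ Q = I ∨ I = I
R ↔ R = ⊥ ↔ ⊥ = ⊤
(R ↔ R) ∧ Q = ⊤ ∧ I = I
¬((R ↔ R) ∧ Q) = ¬I = I
(S ∨ Q) ∨ ¬((R ↔ R) ∧ Q) = I ∨ I = I
((S ∨ Q) ∨ ¬((R ↔ R) ∧ Q)) → S = I → I = ⊤  [min(1, 1−½+½)]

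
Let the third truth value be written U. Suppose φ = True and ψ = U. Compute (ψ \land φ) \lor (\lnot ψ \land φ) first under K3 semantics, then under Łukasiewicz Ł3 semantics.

In K3: ψ \land φ = U \land True = U
\lnot ψ = \lnot U = U
\lnot ψ \land φ = U \land True = U
(ψ \land φ) \lor (\lnot ψ \land φ) = U \lor U = U
In Łukasiewicz Ł3: ψ \land φ = U \land True = U
\lnot ψ = \lnot U = U
\lnot ψ \land φ = U \land True = U
(ψ \land φ) \lor (\lnot ψ \land φ) = U \lor U = U

U; U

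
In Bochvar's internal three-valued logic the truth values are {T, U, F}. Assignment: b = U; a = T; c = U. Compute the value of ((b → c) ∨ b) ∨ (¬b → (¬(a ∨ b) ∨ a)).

U

b → c = U → U = U  [any arg is the third value ⇒ result is the third value]
(b → c) ∨ b = U ∨ U = U
¬b = ¬U = U
a ∨ b = T ∨ U = U
¬(a ∨ b) = ¬U = U
¬(a ∨ b) ∨ a = U ∨ T = U
¬b → (¬(a ∨ b) ∨ a) = U → U = U
((b → c) ∨ b) ∨ (¬b → (¬(a ∨ b) ∨ a)) = U ∨ U = U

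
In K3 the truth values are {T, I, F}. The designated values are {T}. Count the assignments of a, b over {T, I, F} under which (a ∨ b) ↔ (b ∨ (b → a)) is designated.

Of the 9 assignments, 5 give a value in {T}.

5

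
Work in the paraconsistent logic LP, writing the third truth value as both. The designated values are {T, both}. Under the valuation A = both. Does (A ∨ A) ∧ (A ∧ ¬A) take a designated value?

Yes

A ∨ A = both ∨ both = both
¬A = ¬both = both
A ∧ ¬A = both ∧ both = both
(A ∨ A) ∧ (A ∧ ¬A) = both ∧ both = both
both ∈ {T, both}.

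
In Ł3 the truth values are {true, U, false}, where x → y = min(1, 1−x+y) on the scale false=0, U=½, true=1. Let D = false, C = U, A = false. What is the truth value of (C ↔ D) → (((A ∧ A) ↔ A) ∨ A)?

true

C ↔ D = U ↔ false = U
A ∧ A = false ∧ false = false
(A ∧ A) ↔ A = false ↔ false = true
((A ∧ A) ↔ A) ∨ A = true ∨ false = true
(C ↔ D) → (((A ∧ A) ↔ A) ∨ A) = U → true = true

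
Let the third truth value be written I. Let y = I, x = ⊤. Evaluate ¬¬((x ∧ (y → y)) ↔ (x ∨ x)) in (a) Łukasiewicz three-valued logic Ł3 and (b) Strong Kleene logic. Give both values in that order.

In Łukasiewicz three-valued logic Ł3: y → y = I → I = ⊤
x ∧ (y → y) = ⊤ ∧ ⊤ = ⊤
x ∨ x = ⊤ ∨ ⊤ = ⊤
(x ∧ (y → y)) ↔ (x ∨ x) = ⊤ ↔ ⊤ = ⊤
¬((x ∧ (y → y)) ↔ (x ∨ x)) = ¬⊤ = ⊥
¬¬((x ∧ (y → y)) ↔ (x ∨ x)) = ¬⊥ = ⊤
In Strong Kleene logic: y → y = I → I = I  [¬I ∨ I]
x ∧ (y → y) = ⊤ ∧ I = I
x ∨ x = ⊤ ∨ ⊤ = ⊤
(x ∧ (y → y)) ↔ (x ∨ x) = I ↔ ⊤ = I
¬((x ∧ (y → y)) ↔ (x ∨ x)) = ¬I = I
¬¬((x ∧ (y → y)) ↔ (x ∨ x)) = ¬I = I
They differ because Łukasiewicz three-valued logic Ł3 and Strong Kleene logic treat I differently under implication.

⊤; I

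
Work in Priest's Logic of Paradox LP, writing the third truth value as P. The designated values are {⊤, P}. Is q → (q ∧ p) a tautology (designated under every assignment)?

Countermodel: q=⊤, p=⊥ gives ⊥, which is not designated.

No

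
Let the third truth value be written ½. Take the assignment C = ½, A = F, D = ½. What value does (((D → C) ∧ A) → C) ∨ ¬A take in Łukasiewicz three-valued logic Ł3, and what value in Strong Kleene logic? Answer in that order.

In Łukasiewicz three-valued logic Ł3: D → C = ½ → ½ = T  [min(1, 1−½+½)]
(D → C) ∧ A = T ∧ F = F
((D → C) ∧ A) → C = F → ½ = T
¬A = ¬F = T
(((D → C) ∧ A) → C) ∨ ¬A = T ∨ T = T
In Strong Kleene logic: D → C = ½ → ½ = ½  [¬½ ∨ ½]
(D → C) ∧ A = ½ ∧ F = F
((D → C) ∧ A) → C = F → ½ = T
¬A = ¬F = T
(((D → C) ∧ A) → C) ∨ ¬A = T ∨ T = T

T; T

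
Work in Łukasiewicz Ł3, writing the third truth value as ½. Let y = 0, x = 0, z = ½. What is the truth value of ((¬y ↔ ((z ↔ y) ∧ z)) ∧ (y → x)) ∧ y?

¬y = ¬0 = 1
z ↔ y = ½ ↔ 0 = ½
(z ↔ y) ∧ z = ½ ∧ ½ = ½
¬y ↔ ((z ↔ y) ∧ z) = 1 ↔ ½ = ½
y → x = 0 → 0 = 1
(¬y ↔ ((z ↔ y) ∧ z)) ∧ (y → x) = ½ ∧ 1 = ½
((¬y ↔ ((z ↔ y) ∧ z)) ∧ (y → x)) ∧ y = ½ ∧ 0 = 0

0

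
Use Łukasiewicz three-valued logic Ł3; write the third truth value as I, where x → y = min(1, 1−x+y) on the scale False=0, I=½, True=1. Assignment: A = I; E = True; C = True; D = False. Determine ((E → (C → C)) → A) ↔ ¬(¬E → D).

I

C → C = True → True = True
E → (C → C) = True → True = True
(E → (C → C)) → A = True → I = I  [min(1, 1−1+½)]
¬E = ¬True = False
¬E → D = False → False = True
¬(¬E → D) = ¬True = False
((E → (C → C)) → A) ↔ ¬(¬E → D) = I ↔ False = I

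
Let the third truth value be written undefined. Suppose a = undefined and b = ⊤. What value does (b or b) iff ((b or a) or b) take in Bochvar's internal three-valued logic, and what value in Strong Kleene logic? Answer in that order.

In Bochvar's internal three-valued logic: b or b = ⊤ or ⊤ = ⊤
b or a = ⊤ or undefined = undefined
(b or a) or b = undefined or ⊤ = undefined
(b or b) iff ((b or a) or b) = ⊤ iff undefined = undefined
In Strong Kleene logic: b or b = ⊤ or ⊤ = ⊤
b or a = ⊤ or undefined = ⊤
(b or a) or b = ⊤ or ⊤ = ⊤
(b or b) iff ((b or a) or b) = ⊤ iff ⊤ = ⊤
They differ because Bochvar's internal three-valued logic and Strong Kleene logic treat undefined differently under the binary connectives.

undefined; ⊤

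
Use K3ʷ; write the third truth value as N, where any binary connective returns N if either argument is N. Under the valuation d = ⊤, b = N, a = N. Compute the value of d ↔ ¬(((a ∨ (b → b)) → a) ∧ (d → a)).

N

b → b = N → N = N  [any arg is the third value ⇒ result is the third value]
a ∨ (b → b) = N ∨ N = N
(a ∨ (b → b)) → a = N → N = N
d → a = ⊤ → N = N
((a ∨ (b → b)) → a) ∧ (d → a) = N ∧ N = N
¬(((a ∨ (b → b)) → a) ∧ (d → a)) = ¬N = N
d ↔ ¬(((a ∨ (b → b)) → a) ∧ (d → a)) = ⊤ ↔ N = N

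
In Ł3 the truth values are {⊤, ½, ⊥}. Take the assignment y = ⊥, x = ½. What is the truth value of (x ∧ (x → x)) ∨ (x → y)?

x → x = ½ → ½ = ⊤
x ∧ (x → x) = ½ ∧ ⊤ = ½
x → y = ½ → ⊥ = ½
(x ∧ (x → x)) ∨ (x → y) = ½ ∨ ½ = ½

½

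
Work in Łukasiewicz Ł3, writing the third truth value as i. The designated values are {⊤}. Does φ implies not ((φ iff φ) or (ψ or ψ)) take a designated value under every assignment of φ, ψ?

No

Countermodel: φ=⊤, ψ=⊤ gives ⊥, which is not designated.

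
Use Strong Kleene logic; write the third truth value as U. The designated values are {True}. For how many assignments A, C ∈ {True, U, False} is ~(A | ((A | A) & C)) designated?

3

Designated under: (A=False, C=True); (A=False, C=U); (A=False, C=False).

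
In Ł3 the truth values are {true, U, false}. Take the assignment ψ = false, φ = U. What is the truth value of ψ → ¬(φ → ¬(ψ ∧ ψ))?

ψ ∧ ψ = false ∧ false = false
¬(ψ ∧ ψ) = ¬false = true
φ → ¬(ψ ∧ ψ) = U → true = true
¬(φ → ¬(ψ ∧ ψ)) = ¬true = false
ψ → ¬(φ → ¬(ψ ∧ ψ)) = false → false = true

true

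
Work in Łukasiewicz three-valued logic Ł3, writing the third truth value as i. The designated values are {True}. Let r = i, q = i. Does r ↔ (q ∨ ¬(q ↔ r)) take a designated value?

q ↔ r = i ↔ i = True  [1 − |½−½|]
¬(q ↔ r) = ¬True = False
q ∨ ¬(q ↔ r) = i ∨ False = i
r ↔ (q ∨ ¬(q ↔ r)) = i ↔ i = True
True ∈ {True}.

Yes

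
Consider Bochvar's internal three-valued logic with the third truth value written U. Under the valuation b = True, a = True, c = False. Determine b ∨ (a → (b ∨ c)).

True

b ∨ c = True ∨ False = True
a → (b ∨ c) = True → True = True
b ∨ (a → (b ∨ c)) = True ∨ True = True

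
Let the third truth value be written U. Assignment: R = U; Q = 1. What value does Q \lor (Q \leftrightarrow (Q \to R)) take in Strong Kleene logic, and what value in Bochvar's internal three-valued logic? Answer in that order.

1; U

In Strong Kleene logic: Q \to R = 1 \to U = U  [\lnot 1 \lor U]
Q \leftrightarrow (Q \to R) = 1 \leftrightarrow U = U
Q \lor (Q \leftrightarrow (Q \to R)) = 1 \lor U = 1
In Bochvar's internal three-valued logic: Q \to R = 1 \to U = U  [any arg is the third value ⇒ result is the third value]
Q \leftrightarrow (Q \to R) = 1 \leftrightarrow U = U
Q \lor (Q \leftrightarrow (Q \to R)) = 1 \lor U = U
They differ because Strong Kleene logic and Bochvar's internal three-valued logic treat U differently under the binary connectives.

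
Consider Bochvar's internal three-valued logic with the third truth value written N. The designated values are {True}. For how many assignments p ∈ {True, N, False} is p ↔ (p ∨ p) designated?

p=True: True ✓
p=N: N ·
p=False: True ✓

2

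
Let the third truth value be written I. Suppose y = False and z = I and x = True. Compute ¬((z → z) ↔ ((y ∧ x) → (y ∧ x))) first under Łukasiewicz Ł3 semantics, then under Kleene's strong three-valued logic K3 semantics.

False; I

In Łukasiewicz Ł3: z → z = I → I = True  [min(1, 1−½+½)]
y ∧ x = False ∧ True = False
y ∧ x = False ∧ True = False
(y ∧ x) → (y ∧ x) = False → False = True
(z → z) ↔ ((y ∧ x) → (y ∧ x)) = True ↔ True = True
¬((z → z) ↔ ((y ∧ x) → (y ∧ x))) = ¬True = False
In Kleene's strong three-valued logic K3: z → z = I → I = I  [¬I ∨ I]
y ∧ x = False ∧ True = False
y ∧ x = False ∧ True = False
(y ∧ x) → (y ∧ x) = False → False = True
(z → z) ↔ ((y ∧ x) → (y ∧ x)) = I ↔ True = I
¬((z → z) ↔ ((y ∧ x) → (y ∧ x))) = ¬I = I
They differ because Łukasiewicz Ł3 and Kleene's strong three-valued logic K3 treat I differently under implication.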